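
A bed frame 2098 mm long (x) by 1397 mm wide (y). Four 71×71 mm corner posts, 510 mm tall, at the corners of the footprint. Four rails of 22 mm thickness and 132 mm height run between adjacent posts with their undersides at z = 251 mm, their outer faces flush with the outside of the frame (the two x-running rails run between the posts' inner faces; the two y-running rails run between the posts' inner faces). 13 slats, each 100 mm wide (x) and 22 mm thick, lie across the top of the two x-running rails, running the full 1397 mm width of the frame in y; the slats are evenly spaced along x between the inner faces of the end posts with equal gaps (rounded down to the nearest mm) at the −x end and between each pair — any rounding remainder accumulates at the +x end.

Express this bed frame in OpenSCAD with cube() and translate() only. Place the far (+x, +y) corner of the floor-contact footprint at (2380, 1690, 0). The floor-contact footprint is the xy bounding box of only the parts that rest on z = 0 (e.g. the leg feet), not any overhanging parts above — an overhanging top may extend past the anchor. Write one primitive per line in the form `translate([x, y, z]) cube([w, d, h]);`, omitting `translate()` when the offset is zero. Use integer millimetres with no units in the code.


translate([282, 293, 0]) cube([71, 71, 510]);
translate([282, 1619, 0]) cube([71, 71, 510]);
translate([2309, 293, 0]) cube([71, 71, 510]);
translate([2309, 1619, 0]) cube([71, 71, 510]);
translate([353, 293, 251]) cube([1956, 22, 132]);
translate([353, 1668, 251]) cube([1956, 22, 132]);
translate([282, 364, 251]) cube([22, 1255, 132]);
translate([2358, 364, 251]) cube([22, 1255, 132]);
translate([399, 293, 383]) cube([100, 1397, 22]);
translate([545, 293, 383]) cube([100, 1397, 22]);
translate([691, 293, 383]) cube([100, 1397, 22]);
translate([837, 293, 383]) cube([100, 1397, 22]);
translate([983, 293, 383]) cube([100, 1397, 22]);
translate([1129, 293, 383]) cube([100, 1397, 22]);
translate([1275, 293, 383]) cube([100, 1397, 22]);
translate([1421, 293, 383]) cube([100, 1397, 22]);
translate([1567, 293, 383]) cube([100, 1397, 22]);
translate([1713, 293, 383]) cube([100, 1397, 22]);
translate([1859, 293, 383]) cube([100, 1397, 22]);
translate([2005, 293, 383]) cube([100, 1397, 22]);
translate([2151, 293, 383]) cube([100, 1397, 22]);


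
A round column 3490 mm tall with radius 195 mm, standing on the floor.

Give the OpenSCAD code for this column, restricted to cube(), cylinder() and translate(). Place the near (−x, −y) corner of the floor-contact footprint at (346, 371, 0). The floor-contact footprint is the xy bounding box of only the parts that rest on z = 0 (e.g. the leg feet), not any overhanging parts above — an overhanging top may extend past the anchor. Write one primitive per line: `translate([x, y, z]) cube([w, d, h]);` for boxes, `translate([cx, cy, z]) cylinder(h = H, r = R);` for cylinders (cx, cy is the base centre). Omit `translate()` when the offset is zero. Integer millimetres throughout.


translate([541, 566, 0]) cylinder(h = 3490, r = 195);


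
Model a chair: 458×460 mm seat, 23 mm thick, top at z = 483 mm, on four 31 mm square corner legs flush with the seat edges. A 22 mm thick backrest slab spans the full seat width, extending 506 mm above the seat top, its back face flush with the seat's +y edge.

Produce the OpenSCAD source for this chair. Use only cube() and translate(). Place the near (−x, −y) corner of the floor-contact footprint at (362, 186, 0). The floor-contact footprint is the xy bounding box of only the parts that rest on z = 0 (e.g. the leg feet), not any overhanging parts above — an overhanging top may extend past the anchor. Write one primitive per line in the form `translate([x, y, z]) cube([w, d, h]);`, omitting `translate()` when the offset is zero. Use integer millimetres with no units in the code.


translate([362, 186, 460]) cube([458, 460, 23]);
translate([362, 186, 0]) cube([31, 31, 460]);
translate([789, 186, 0]) cube([31, 31, 460]);
translate([362, 615, 0]) cube([31, 31, 460]);
translate([789, 615, 0]) cube([31, 31, 460]);
translate([362, 624, 483]) cube([458, 22, 506]);


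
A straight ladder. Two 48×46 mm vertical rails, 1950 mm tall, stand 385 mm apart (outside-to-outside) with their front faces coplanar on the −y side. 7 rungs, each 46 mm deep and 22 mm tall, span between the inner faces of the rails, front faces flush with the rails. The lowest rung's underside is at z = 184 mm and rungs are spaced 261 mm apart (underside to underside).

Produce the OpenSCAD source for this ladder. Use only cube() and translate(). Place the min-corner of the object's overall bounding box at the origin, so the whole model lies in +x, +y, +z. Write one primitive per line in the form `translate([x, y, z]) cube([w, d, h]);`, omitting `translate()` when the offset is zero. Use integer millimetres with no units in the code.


cube([48, 46, 1950]);
translate([337, 0, 0]) cube([48, 46, 1950]);
translate([48, 0, 184]) cube([289, 46, 22]);
translate([48, 0, 445]) cube([289, 46, 22]);
translate([48, 0, 706]) cube([289, 46, 22]);
translate([48, 0, 967]) cube([289, 46, 22]);
translate([48, 0, 1228]) cube([289, 46, 22]);
translate([48, 0, 1489]) cube([289, 46, 22]);
translate([48, 0, 1750]) cube([289, 46, 22]);


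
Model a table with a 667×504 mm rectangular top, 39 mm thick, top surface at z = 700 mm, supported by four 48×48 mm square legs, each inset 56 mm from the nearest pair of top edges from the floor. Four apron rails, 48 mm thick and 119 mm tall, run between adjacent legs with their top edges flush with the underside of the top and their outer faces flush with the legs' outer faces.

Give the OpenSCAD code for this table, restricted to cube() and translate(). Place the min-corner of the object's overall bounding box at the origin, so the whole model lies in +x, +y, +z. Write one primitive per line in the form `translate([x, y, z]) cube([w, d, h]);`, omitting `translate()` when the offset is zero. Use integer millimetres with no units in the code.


translate([0, 0, 661]) cube([667, 504, 39]);
translate([56, 56, 0]) cube([48, 48, 661]);
translate([563, 56, 0]) cube([48, 48, 661]);
translate([56, 400, 0]) cube([48, 48, 661]);
translate([563, 400, 0]) cube([48, 48, 661]);
translate([104, 56, 542]) cube([459, 48, 119]);
translate([104, 400, 542]) cube([459, 48, 119]);
translate([56, 104, 542]) cube([48, 296, 119]);
translate([563, 104, 542]) cube([48, 296, 119]);


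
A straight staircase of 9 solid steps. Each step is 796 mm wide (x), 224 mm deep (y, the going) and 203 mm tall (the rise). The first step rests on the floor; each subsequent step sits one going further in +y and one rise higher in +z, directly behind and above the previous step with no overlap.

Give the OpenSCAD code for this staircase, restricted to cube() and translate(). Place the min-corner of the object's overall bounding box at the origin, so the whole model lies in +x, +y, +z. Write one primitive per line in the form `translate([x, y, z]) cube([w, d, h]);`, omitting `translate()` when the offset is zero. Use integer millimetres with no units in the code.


cube([796, 224, 203]);
translate([0, 224, 203]) cube([796, 224, 203]);
translate([0, 448, 406]) cube([796, 224, 203]);
translate([0, 672, 609]) cube([796, 224, 203]);
translate([0, 896, 812]) cube([796, 224, 203]);
translate([0, 1120, 1015]) cube([796, 224, 203]);
translate([0, 1344, 1218]) cube([796, 224, 203]);
translate([0, 1568, 1421]) cube([796, 224, 203]);
translate([0, 1792, 1624]) cube([796, 224, 203]);


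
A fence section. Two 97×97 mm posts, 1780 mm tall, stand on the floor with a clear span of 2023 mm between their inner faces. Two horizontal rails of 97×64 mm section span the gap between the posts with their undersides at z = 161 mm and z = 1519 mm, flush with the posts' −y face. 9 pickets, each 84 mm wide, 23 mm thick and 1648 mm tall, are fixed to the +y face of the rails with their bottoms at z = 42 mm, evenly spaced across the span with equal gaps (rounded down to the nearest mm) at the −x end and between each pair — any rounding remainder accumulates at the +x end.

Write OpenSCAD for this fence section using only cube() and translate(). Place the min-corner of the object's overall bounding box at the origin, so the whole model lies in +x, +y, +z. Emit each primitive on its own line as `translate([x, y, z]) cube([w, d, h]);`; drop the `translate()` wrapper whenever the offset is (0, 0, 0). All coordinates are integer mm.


cube([97, 97, 1780]);
translate([2120, 0, 0]) cube([97, 97, 1780]);
translate([97, 0, 161]) cube([2023, 97, 64]);
translate([97, 0, 1519]) cube([2023, 97, 64]);
translate([223, 97, 42]) cube([84, 23, 1648]);
translate([433, 97, 42]) cube([84, 23, 1648]);
translate([643, 97, 42]) cube([84, 23, 1648]);
translate([853, 97, 42]) cube([84, 23, 1648]);
translate([1063, 97, 42]) cube([84, 23, 1648]);
translate([1273, 97, 42]) cube([84, 23, 1648]);
translate([1483, 97, 42]) cube([84, 23, 1648]);
translate([1693, 97, 42]) cube([84, 23, 1648]);
translate([1903, 97, 42]) cube([84, 23, 1648]);


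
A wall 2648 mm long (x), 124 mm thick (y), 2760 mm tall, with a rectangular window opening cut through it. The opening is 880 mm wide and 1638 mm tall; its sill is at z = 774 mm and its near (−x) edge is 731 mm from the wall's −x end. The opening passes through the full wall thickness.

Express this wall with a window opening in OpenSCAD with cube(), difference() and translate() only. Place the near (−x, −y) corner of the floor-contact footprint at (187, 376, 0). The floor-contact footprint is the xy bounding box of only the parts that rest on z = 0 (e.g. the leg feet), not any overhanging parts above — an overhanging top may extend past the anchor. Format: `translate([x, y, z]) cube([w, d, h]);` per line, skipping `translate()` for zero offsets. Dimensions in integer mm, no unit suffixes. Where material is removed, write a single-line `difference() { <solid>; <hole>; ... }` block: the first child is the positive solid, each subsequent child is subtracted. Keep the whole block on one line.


difference() { translate([187, 376, 0]) cube([2648, 124, 2760]); translate([918, 376, 774]) cube([880, 124, 1638]); }


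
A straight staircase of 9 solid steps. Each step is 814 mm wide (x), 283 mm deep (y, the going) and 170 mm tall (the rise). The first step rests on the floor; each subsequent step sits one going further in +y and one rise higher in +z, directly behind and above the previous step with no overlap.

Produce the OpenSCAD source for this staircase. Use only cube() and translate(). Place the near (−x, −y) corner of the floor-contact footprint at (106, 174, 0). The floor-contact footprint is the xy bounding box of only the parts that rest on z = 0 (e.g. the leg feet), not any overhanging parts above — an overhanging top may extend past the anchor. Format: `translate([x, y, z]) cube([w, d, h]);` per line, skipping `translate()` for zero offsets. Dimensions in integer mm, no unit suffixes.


translate([106, 174, 0]) cube([814, 283, 170]);
translate([106, 457, 170]) cube([814, 283, 170]);
translate([106, 740, 340]) cube([814, 283, 170]);
translate([106, 1023, 510]) cube([814, 283, 170]);
translate([106, 1306, 680]) cube([814, 283, 170]);
translate([106, 1589, 850]) cube([814, 283, 170]);
translate([106, 1872, 1020]) cube([814, 283, 170]);
translate([106, 2155, 1190]) cube([814, 283, 170]);
translate([106, 2438, 1360]) cube([814, 283, 170]);


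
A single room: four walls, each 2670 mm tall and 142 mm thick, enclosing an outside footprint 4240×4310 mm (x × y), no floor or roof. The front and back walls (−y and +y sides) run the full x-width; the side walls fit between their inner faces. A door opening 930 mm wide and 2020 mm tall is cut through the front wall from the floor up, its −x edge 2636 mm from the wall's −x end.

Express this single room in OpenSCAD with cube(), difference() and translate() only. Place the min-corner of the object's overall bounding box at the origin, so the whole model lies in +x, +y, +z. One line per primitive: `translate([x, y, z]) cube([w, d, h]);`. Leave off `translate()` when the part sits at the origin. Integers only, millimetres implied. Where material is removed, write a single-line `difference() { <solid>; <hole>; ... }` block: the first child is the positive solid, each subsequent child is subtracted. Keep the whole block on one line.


difference() { cube([4240, 142, 2670]); translate([2636, 0, 0]) cube([930, 142, 2020]); }
translate([0, 4168, 0]) cube([4240, 142, 2670]);
translate([0, 142, 0]) cube([142, 4026, 2670]);
translate([4098, 142, 0]) cube([142, 4026, 2670]);


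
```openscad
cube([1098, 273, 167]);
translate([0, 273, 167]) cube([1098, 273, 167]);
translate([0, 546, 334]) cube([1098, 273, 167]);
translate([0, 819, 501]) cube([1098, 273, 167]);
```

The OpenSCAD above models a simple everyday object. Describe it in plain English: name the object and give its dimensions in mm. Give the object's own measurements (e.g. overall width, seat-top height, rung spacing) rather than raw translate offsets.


A straight staircase of 4 solid steps. Each step is 1098 mm wide (x), 273 mm deep (y, the going) and 167 mm tall (the rise). The first step rests on the floor; each subsequent step sits one going further in +y and one rise higher in +z, directly behind and above the previous step with no overlap.


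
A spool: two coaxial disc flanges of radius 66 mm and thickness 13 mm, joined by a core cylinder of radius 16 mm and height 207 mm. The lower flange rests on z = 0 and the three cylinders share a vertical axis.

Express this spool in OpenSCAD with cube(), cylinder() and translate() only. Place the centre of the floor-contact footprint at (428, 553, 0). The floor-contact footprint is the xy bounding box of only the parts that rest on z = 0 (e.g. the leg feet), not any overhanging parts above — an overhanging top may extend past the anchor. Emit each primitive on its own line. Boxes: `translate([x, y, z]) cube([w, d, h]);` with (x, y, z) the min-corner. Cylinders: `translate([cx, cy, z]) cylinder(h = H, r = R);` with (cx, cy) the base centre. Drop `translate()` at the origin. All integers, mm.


translate([428, 553, 0]) cylinder(h = 13, r = 66);
translate([428, 553, 13]) cylinder(h = 207, r = 16);
translate([428, 553, 220]) cylinder(h = 13, r = 66);


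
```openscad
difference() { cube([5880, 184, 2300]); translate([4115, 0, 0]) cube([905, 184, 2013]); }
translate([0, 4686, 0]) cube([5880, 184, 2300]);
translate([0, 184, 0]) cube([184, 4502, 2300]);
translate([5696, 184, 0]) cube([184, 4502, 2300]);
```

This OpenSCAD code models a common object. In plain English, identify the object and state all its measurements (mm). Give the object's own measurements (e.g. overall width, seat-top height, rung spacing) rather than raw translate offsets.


A single room: four walls, each 2300 mm tall and 184 mm thick, enclosing an outside footprint 5880×4870 mm (x × y), no floor or roof. The front and back walls (−y and +y sides) run the full x-width; the side walls fit between their inner faces. A door opening 905 mm wide and 2013 mm tall is cut through the front wall from the floor up, its −x edge 4115 mm from the wall's −x end.


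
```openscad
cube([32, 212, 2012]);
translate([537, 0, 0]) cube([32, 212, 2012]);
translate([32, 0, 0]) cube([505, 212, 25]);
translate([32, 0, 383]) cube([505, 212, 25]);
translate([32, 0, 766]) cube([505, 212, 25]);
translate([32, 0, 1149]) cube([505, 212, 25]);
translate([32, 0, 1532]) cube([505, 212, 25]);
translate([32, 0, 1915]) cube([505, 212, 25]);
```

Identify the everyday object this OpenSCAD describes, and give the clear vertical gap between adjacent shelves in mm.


A bookshelf. The clear shelf gap is 358 mm.

Two tall side panels with 6 horizontal boards between them — a bookshelf. The first two shelf undersides are at z = 0 and z = 383; with shelf thickness 25, the clear gap is 383 − 0 − 25 = 358 mm.


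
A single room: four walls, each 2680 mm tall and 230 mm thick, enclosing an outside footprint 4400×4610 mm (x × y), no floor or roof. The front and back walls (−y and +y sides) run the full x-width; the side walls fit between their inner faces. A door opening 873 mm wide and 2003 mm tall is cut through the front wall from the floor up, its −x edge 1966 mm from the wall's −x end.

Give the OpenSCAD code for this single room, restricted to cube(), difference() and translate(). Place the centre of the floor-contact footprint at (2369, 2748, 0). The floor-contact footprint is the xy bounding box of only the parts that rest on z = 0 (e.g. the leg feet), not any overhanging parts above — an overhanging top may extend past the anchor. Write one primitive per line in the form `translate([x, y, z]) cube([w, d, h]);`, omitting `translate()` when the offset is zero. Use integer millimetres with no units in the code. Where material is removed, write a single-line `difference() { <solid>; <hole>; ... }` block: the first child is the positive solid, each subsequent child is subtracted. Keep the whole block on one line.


difference() { translate([169, 443, 0]) cube([4400, 230, 2680]); translate([2135, 443, 0]) cube([873, 230, 2003]); }
translate([169, 4823, 0]) cube([4400, 230, 2680]);
translate([169, 673, 0]) cube([230, 4150, 2680]);
translate([4339, 673, 0]) cube([230, 4150, 2680]);


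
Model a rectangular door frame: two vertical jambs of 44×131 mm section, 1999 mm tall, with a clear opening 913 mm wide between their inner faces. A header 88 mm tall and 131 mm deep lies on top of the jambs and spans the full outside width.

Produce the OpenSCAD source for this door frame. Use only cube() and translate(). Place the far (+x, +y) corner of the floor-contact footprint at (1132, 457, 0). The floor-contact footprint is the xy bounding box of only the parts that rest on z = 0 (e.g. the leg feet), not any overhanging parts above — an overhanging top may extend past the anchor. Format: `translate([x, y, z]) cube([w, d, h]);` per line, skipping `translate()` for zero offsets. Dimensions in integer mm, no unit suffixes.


translate([131, 326, 0]) cube([44, 131, 1999]);
translate([1088, 326, 0]) cube([44, 131, 1999]);
translate([131, 326, 1999]) cube([1001, 131, 88]);


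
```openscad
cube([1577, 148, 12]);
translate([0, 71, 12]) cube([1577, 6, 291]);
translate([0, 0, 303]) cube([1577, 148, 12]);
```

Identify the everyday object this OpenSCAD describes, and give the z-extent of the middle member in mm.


An I-beam. The web height is 291 mm.

Two wide flanges with a thin centred web — an I-beam. Overall 315 mm minus two 12 mm flanges gives a web of 315 − 2·12 = 291 mm.


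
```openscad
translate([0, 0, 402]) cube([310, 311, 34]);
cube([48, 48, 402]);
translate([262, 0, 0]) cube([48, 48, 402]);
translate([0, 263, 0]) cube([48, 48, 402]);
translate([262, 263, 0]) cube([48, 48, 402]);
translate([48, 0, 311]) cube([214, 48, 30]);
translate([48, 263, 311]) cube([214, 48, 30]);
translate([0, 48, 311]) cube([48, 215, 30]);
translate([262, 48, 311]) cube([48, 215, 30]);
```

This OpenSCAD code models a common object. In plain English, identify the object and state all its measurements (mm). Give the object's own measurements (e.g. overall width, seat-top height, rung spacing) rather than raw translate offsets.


A four-legged stool. The seat is a 310×311×34 mm slab whose top surface is at z = 436 mm; four square legs, each 48×48 mm in cross-section, run from the floor (z = 0) to the underside of the seat, each flush with a corner of the seat. Four stretchers, 48 mm wide and 30 mm tall, connect adjacent legs with their undersides at z = 311 mm, each running between the inner faces of the legs it joins and aligned with the legs' outer faces on the other axis.


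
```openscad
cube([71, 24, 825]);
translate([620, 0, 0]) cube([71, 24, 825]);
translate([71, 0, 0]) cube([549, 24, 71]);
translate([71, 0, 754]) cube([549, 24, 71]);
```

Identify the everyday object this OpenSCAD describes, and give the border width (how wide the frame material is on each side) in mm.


A picture frame. The border width is 71 mm.

Four thin pieces enclosing a rectangular opening — a picture frame. The two full-height stiles are 825 mm tall; the top rail sits at z = 754 and is 71 mm tall, so the border above the opening is 825 − 754 = 71 mm, matching the stile x-width.


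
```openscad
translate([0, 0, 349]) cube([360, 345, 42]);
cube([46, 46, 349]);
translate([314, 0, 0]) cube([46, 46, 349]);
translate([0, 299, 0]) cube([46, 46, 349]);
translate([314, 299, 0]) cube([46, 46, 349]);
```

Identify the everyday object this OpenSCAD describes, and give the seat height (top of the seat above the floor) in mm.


A stool. The seat height is 391 mm.

A 360×345×42 slab at z = 349 on four corner posts — a stool. The seat top is 349 + 42 = 391 mm.


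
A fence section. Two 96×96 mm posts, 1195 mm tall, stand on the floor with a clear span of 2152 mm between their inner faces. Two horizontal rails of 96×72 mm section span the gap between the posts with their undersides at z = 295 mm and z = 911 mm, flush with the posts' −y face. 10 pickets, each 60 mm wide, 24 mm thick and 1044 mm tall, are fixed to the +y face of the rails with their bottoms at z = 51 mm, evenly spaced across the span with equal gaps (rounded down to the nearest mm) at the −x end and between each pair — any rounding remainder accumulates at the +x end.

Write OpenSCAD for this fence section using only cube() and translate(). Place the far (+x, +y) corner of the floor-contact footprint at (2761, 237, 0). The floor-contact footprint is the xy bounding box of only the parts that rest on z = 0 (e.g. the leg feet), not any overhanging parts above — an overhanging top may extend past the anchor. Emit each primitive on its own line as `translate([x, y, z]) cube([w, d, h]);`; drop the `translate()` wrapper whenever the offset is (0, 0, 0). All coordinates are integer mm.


translate([417, 141, 0]) cube([96, 96, 1195]);
translate([2665, 141, 0]) cube([96, 96, 1195]);
translate([513, 141, 295]) cube([2152, 96, 72]);
translate([513, 141, 911]) cube([2152, 96, 72]);
translate([654, 237, 51]) cube([60, 24, 1044]);
translate([855, 237, 51]) cube([60, 24, 1044]);
translate([1056, 237, 51]) cube([60, 24, 1044]);
translate([1257, 237, 51]) cube([60, 24, 1044]);
translate([1458, 237, 51]) cube([60, 24, 1044]);
translate([1659, 237, 51]) cube([60, 24, 1044]);
translate([1860, 237, 51]) cube([60, 24, 1044]);
translate([2061, 237, 51]) cube([60, 24, 1044]);
translate([2262, 237, 51]) cube([60, 24, 1044]);
translate([2463, 237, 51]) cube([60, 24, 1044]);


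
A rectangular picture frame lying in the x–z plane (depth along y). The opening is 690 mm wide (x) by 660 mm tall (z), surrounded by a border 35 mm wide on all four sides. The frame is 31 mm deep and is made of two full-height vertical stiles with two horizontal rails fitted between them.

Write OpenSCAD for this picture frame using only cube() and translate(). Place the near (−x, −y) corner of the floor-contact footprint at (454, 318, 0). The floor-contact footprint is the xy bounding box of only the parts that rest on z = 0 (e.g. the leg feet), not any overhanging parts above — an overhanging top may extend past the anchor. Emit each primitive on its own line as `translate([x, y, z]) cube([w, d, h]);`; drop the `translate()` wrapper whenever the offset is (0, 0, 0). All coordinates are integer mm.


translate([454, 318, 0]) cube([35, 31, 730]);
translate([1179, 318, 0]) cube([35, 31, 730]);
translate([489, 318, 0]) cube([690, 31, 35]);
translate([489, 318, 695]) cube([690, 31, 35]);


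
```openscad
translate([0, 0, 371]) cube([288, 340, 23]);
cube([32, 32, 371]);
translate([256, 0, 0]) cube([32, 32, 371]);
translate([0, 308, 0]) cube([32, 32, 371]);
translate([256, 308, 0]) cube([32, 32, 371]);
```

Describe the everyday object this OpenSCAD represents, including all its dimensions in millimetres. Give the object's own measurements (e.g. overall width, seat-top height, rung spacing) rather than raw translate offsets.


A simple wooden stool: a rectangular seat 288 mm (x) by 340 mm (y), 23 mm thick, top face at z = 394 mm, on four square legs, each 32×32 mm in cross-section. The legs rest on z = 0, each flush with a corner of the seat.


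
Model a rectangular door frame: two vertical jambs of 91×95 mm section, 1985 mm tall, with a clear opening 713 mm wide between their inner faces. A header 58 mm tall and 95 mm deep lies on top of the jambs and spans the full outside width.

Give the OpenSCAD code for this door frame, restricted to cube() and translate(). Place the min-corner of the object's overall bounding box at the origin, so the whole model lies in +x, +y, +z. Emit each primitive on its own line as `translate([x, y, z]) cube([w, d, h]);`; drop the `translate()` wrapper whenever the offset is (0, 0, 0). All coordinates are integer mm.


cube([91, 95, 1985]);
translate([804, 0, 0]) cube([91, 95, 1985]);
translate([0, 0, 1985]) cube([895, 95, 58]);


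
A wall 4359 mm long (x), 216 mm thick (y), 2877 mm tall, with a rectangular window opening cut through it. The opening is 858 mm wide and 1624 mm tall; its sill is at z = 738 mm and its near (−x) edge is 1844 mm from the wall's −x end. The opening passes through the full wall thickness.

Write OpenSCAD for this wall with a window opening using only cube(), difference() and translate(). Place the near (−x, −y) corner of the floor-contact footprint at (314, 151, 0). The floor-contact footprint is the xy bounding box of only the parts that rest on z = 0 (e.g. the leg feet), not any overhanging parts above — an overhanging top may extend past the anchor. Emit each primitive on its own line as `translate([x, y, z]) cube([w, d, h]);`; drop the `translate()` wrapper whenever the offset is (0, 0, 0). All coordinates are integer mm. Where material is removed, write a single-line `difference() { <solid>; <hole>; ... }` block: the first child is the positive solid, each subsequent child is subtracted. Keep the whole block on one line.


difference() { translate([314, 151, 0]) cube([4359, 216, 2877]); translate([2158, 151, 738]) cube([858, 216, 1624]); }


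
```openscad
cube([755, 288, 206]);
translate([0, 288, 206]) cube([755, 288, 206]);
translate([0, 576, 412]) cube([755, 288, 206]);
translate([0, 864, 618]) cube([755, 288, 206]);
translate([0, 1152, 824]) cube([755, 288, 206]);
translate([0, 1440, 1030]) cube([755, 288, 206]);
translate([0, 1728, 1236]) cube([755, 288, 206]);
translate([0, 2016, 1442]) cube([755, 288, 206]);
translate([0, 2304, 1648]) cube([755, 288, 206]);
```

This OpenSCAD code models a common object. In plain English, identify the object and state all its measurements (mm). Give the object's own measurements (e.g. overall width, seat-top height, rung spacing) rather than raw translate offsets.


A straight staircase of 9 solid steps. Each step is 755 mm wide (x), 288 mm deep (y, the going) and 206 mm tall (the rise). The first step rests on the floor; each subsequent step sits one going further in +y and one rise higher in +z, directly behind and above the previous step with no overlap.


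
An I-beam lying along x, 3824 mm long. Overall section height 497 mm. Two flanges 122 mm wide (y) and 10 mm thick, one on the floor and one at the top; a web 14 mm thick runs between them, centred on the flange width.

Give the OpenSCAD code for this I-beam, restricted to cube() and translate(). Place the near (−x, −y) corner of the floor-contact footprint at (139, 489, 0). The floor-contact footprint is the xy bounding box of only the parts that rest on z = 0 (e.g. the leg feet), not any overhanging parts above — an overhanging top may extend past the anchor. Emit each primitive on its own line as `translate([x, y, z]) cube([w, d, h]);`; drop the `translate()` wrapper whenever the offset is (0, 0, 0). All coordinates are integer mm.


translate([139, 489, 0]) cube([3824, 122, 10]);
translate([139, 543, 10]) cube([3824, 14, 477]);
translate([139, 489, 487]) cube([3824, 122, 10]);


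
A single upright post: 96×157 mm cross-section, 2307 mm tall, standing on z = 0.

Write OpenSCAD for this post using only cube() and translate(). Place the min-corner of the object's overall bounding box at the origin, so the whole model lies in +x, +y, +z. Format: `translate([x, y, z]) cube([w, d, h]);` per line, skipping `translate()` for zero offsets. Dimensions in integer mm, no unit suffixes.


cube([96, 157, 2307]);


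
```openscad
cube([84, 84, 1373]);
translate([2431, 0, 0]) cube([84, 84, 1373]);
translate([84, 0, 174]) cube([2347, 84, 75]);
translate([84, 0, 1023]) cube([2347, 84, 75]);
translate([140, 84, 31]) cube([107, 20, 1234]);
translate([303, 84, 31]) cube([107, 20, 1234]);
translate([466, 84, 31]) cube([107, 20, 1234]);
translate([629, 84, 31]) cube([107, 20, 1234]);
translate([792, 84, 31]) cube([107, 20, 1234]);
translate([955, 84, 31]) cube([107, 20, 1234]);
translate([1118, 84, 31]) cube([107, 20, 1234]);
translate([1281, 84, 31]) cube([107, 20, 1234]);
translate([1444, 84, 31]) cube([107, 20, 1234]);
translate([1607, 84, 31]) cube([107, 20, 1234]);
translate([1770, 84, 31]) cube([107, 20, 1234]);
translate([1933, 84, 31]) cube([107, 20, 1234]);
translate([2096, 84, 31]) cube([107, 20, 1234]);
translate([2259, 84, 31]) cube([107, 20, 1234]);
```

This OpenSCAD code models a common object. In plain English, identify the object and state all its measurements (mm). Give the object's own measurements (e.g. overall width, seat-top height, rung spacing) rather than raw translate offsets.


A fence section. Two 84×84 mm posts, 1373 mm tall, stand on the floor with a clear span of 2347 mm between their inner faces. Two horizontal rails of 84×75 mm section span the gap between the posts with their undersides at z = 174 mm and z = 1023 mm, flush with the posts' −y face. 14 pickets, each 107 mm wide, 20 mm thick and 1234 mm tall, are fixed to the +y face of the rails with their bottoms at z = 31 mm, spaced across the span with a 56 mm gap after the −x post and between neighbouring pickets, with 65 mm left before the +x post.


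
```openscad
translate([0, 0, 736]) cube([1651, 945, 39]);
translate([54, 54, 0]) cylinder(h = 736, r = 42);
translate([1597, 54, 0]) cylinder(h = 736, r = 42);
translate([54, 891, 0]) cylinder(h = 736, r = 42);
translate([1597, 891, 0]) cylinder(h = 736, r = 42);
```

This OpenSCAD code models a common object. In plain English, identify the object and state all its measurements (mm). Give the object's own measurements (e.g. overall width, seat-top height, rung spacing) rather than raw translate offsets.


A table: top 1651 mm (x) × 945 mm (y), 39 mm thick, upper face at z = 775 mm, on four round legs of 84 mm diameter, each leg's bounding box inset 12 mm from the nearest pair of top edges from z = 0 to the bottom of the top.


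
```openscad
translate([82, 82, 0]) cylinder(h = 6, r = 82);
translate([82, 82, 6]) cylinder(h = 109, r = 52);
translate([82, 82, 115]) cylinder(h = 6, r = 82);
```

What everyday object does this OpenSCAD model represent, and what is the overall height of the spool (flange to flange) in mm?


A spool. The overall height is 121 mm.

Three coaxial cylinders, large–small–large — a spool. Two 6 mm flanges and a 109 mm core give 6 + 109 + 6 = 121 mm.


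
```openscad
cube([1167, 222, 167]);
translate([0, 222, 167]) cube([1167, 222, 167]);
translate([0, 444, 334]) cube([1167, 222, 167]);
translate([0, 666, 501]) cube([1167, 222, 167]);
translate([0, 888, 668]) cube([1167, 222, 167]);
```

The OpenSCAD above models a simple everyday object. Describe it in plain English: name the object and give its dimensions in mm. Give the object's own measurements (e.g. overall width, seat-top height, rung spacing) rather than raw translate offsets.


A straight staircase of 5 solid steps. Each step is 1167 mm wide (x), 222 mm deep (y, the going) and 167 mm tall (the rise). The first step rests on the floor; each subsequent step sits one going further in +y and one rise higher in +z, directly behind and above the previous step with no overlap.


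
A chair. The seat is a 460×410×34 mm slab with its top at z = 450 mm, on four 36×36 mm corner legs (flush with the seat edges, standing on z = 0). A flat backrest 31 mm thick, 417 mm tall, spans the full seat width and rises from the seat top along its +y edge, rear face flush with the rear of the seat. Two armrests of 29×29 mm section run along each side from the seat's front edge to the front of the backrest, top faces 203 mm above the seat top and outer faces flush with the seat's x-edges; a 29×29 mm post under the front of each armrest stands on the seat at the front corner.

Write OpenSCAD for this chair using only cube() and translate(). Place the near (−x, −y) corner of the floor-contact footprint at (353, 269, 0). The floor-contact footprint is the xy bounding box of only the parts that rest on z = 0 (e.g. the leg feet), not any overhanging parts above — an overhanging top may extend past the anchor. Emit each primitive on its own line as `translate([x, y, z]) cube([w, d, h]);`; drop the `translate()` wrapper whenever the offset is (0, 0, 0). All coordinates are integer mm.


// leg_h = 450 - 34 = 416
// arm post h = 203 - 29 = 174
translate([353, 269, 416]) cube([460, 410, 34]);
translate([353, 269, 0]) cube([36, 36, 416]);
translate([777, 269, 0]) cube([36, 36, 416]);
translate([353, 643, 0]) cube([36, 36, 416]);
translate([777, 643, 0]) cube([36, 36, 416]);
translate([353, 648, 450]) cube([460, 31, 417]);
translate([353, 269, 624]) cube([29, 379, 29]);
translate([784, 269, 624]) cube([29, 379, 29]);
translate([353, 269, 450]) cube([29, 29, 174]);
translate([784, 269, 450]) cube([29, 29, 174]);


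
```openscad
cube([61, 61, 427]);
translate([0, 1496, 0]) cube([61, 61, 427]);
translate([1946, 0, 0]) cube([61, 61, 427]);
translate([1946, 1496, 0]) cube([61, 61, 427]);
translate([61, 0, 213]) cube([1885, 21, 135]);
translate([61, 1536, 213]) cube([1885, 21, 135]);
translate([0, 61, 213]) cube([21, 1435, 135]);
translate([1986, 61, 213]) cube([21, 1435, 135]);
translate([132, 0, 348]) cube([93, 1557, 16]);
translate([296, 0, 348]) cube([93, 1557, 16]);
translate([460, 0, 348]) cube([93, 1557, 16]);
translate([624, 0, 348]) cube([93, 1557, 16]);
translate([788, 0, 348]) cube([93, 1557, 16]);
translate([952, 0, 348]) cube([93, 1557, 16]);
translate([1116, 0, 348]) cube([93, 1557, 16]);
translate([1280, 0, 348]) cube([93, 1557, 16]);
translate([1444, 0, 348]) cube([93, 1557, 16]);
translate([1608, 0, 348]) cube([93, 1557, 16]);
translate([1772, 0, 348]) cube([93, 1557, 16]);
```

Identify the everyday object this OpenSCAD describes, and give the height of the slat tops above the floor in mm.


A bed frame. The slat-top height is 364 mm.

Four posts, four rails, and a row of slats — a bed frame. Slats sit on the rails at z = 213 + 135 = 348; with slat thickness 16, the top is 364 mm.


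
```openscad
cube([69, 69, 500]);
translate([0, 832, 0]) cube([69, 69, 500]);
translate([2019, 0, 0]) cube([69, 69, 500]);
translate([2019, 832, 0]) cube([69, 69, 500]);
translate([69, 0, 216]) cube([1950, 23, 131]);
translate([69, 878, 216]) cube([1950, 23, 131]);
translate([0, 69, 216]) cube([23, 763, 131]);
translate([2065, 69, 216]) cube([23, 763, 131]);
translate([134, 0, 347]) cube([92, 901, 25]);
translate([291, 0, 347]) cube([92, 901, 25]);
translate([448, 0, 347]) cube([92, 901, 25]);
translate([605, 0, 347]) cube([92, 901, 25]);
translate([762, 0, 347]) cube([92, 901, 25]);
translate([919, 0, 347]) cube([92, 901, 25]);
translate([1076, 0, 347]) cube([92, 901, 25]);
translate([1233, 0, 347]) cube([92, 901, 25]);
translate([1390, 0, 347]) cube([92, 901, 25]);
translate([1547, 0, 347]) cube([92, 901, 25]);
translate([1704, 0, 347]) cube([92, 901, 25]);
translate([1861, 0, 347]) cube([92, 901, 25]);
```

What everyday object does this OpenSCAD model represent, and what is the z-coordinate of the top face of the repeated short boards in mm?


A bed frame. The slat-top height is 372 mm.

Four posts, four rails, and a row of slats — a bed frame. Slats sit on the rails at z = 216 + 131 = 347; with slat thickness 25, the top is 372 mm.


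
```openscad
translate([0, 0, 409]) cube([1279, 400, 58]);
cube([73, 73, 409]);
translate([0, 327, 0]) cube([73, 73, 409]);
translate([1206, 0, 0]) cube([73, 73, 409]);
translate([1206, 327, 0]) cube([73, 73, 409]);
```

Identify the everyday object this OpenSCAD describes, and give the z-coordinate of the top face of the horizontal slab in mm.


A bench. The seat-top height is 467 mm.

A long slab on four corner posts — a bench. The slab sits at z = 409 with thickness 58, so the top is 409 + 58 = 467 mm.


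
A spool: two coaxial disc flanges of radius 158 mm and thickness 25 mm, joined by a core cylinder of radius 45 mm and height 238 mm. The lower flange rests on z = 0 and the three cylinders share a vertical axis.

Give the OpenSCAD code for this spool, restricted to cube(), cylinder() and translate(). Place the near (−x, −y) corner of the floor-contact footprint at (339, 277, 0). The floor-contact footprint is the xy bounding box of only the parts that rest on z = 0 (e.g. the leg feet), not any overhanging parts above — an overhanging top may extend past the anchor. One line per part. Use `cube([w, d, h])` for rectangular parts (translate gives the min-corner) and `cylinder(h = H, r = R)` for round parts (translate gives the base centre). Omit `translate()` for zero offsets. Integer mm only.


translate([497, 435, 0]) cylinder(h = 25, r = 158);
translate([497, 435, 25]) cylinder(h = 238, r = 45);
translate([497, 435, 263]) cylinder(h = 25, r = 158);


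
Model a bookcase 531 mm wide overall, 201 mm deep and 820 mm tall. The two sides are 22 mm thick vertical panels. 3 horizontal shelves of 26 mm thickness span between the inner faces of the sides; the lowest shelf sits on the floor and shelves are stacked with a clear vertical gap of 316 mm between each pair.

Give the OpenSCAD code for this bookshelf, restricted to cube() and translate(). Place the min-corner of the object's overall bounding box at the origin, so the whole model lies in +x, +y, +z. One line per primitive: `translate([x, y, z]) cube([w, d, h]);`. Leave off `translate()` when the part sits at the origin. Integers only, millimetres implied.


cube([22, 201, 820]);
translate([509, 0, 0]) cube([22, 201, 820]);
translate([22, 0, 0]) cube([487, 201, 26]);
translate([22, 0, 342]) cube([487, 201, 26]);
translate([22, 0, 684]) cube([487, 201, 26]);


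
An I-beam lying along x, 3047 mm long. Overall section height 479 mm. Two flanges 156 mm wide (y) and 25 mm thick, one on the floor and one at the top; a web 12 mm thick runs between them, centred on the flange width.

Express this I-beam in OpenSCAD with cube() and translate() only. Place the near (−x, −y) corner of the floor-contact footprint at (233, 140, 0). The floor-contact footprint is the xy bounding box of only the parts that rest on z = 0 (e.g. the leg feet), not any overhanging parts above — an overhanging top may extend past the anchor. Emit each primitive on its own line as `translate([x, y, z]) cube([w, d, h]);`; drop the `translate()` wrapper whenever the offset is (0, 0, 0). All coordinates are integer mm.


translate([233, 140, 0]) cube([3047, 156, 25]);
translate([233, 212, 25]) cube([3047, 12, 429]);
translate([233, 140, 454]) cube([3047, 156, 25]);


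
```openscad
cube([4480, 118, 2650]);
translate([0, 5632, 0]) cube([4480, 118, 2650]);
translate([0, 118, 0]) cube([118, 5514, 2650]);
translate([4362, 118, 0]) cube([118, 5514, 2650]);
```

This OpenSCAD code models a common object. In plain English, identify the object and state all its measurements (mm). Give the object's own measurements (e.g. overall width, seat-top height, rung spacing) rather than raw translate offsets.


The wall frame of a small rectangular building: four walls, each 2650 mm tall and 118 mm thick, enclosing a footprint 4480 mm (x) by 5750 mm (y) outside-to-outside, with no floor or roof. The front and back walls (the −y and +y sides) span the full width; the two side walls fit between them.
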